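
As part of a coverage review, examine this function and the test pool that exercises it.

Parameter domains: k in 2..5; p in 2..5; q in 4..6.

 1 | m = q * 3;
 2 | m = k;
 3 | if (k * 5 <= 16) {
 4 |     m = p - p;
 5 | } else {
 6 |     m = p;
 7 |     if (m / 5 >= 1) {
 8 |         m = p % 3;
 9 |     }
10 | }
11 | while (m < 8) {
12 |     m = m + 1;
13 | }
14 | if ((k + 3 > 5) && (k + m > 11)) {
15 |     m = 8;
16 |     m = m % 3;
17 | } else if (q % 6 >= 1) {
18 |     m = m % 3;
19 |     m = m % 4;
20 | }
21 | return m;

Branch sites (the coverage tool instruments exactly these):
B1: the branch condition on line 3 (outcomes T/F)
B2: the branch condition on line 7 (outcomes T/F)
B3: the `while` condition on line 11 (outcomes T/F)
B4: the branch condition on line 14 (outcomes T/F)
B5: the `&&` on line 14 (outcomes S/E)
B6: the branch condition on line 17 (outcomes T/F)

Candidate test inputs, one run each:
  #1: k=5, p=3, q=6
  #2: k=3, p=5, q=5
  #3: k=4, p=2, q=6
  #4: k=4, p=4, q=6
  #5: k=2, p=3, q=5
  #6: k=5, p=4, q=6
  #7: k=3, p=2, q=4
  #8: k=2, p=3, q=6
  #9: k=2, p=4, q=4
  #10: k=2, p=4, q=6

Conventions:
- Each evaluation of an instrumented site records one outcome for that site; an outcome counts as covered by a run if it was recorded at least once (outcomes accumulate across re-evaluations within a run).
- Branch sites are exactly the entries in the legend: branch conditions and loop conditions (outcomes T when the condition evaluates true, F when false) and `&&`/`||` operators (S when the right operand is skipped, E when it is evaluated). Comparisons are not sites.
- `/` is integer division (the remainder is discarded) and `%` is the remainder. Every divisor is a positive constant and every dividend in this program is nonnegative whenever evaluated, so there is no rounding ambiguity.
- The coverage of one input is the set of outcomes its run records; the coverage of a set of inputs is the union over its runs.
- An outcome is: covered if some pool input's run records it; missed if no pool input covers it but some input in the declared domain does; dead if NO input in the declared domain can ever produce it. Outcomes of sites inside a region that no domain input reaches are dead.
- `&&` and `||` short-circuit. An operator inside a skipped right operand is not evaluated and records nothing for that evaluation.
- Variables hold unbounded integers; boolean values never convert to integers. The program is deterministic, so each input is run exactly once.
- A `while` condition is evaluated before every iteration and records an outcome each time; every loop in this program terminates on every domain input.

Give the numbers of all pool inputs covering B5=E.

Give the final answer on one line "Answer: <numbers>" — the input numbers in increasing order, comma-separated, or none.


input #1 (k=5, p=3, q=6): produces B5=E
input #2 (k=3, p=5, q=5): produces B5=E
input #3 (k=4, p=2, q=6): produces B5=E
input #4 (k=4, p=4, q=6): produces B5=E
input #5 (k=2, p=3, q=5): does not produce B5=E
input #6 (k=5, p=4, q=6): produces B5=E
input #7 (k=3, p=2, q=4): produces B5=E
input #8 (k=2, p=3, q=6): does not produce B5=E
input #9 (k=2, p=4, q=4): does not produce B5=E
input #10 (k=2, p=4, q=6): does not produce B5=E
Answer: 1, 2, 3, 4, 6, 7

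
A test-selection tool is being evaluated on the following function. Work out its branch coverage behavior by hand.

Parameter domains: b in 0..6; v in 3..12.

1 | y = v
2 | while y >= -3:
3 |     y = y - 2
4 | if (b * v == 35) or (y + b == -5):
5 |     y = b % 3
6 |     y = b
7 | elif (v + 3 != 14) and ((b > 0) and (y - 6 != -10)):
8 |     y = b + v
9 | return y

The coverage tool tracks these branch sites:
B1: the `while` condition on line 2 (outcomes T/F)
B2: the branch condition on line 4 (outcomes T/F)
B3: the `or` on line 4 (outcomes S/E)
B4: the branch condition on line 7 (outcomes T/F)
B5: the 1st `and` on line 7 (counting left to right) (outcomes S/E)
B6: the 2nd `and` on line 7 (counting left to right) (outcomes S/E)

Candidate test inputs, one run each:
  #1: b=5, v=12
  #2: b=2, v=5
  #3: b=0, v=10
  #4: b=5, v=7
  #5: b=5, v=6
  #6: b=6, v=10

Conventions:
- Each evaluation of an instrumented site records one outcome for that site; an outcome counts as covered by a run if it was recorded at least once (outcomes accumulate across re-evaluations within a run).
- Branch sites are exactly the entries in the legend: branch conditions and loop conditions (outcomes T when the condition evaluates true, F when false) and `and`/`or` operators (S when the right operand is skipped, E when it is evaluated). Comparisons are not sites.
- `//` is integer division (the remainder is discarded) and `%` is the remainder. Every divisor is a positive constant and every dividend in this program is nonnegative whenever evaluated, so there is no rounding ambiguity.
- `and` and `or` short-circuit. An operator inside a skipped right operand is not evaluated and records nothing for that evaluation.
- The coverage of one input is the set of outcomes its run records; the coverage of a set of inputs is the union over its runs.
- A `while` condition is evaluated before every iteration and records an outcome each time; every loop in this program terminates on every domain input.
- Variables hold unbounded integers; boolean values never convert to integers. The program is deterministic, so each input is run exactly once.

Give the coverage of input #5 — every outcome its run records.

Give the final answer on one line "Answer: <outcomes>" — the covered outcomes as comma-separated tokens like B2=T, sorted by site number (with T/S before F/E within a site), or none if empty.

Event log for input #5 (b=5, v=6):
  B1->T, B1->T, B1->T, B1->T, B1->T, B1->F, B3->E, B2->F, B5->E, B6->E
  B4->F
as a set, this run covers: B1=T, B1=F, B2=F, B3=E, B4=F, B5=E, B6=E

Answer: B1=T, B1=F, B2=F, B3=E, B4=F, B5=E, B6=E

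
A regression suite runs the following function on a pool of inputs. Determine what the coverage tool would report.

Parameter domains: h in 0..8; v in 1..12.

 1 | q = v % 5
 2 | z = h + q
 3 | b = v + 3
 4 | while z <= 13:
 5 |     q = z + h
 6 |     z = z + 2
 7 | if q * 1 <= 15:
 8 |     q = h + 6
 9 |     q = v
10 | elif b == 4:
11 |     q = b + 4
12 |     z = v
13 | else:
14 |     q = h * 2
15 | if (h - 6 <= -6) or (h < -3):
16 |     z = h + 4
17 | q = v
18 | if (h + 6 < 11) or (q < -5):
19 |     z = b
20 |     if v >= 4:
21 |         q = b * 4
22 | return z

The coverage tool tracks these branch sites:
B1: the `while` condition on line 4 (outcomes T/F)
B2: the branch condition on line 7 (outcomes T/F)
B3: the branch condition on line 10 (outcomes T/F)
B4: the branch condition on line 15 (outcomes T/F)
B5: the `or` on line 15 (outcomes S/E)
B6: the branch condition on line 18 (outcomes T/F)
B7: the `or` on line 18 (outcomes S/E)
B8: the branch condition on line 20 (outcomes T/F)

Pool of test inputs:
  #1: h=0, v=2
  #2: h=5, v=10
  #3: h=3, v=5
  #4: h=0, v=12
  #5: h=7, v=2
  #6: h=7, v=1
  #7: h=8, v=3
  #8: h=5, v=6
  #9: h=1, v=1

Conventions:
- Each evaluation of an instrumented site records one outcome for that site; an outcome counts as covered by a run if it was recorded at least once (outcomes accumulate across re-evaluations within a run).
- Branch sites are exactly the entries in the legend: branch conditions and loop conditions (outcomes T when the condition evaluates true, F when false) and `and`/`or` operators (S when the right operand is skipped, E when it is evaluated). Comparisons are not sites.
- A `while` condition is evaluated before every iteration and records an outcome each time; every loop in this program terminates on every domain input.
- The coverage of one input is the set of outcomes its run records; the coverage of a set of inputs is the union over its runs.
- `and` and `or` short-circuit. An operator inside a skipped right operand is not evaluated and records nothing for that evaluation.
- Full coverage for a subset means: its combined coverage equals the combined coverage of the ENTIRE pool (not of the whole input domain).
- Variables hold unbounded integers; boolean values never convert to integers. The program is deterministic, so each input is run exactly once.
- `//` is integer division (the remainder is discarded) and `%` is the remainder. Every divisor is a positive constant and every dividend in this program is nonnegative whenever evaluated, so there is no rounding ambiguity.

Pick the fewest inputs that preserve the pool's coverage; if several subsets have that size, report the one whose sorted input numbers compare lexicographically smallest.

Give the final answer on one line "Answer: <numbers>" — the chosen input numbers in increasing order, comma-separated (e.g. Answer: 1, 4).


#1 (h=0, v=2) -> B1->T, B1->T, B1->T, B1->T, B1->T, B1->T, B1->F, B2->T, B5->S, B4->T, B7->S, B6->T, B8->F; covered: B1=T, B1=F, B2=T, B4=T, B5=S, B6=T, B7=S, B8=F
#2 (h=5, v=10) -> B1->T, B1->T, B1->T, B1->T, B1->T, B1->F, B2->F, B3->F, B5->E, B4->F, B7->E, B6->F; covered: B1=T, B1=F, B2=F, B3=F, B4=F, B5=E, B6=F, B7=E
#3 (h=3, v=5) -> B1->T, B1->T, B1->T, B1->T, B1->T, B1->T, B1->F, B2->F, B3->F, B5->E, B4->F, B7->S, B6->T, B8->T; covered: B1=T, B1=F, B2=F, B3=F, B4=F, B5=E, B6=T, B7=S, B8=T
#4 (h=0, v=12) -> B1->T, B1->T, B1->T, B1->T, B1->T, B1->T, B1->F, B2->T, B5->S, B4->T, B7->S, B6->T, B8->T; covered: B1=T, B1=F, B2=T, B4=T, B5=S, B6=T, B7=S, B8=T
#5 (h=7, v=2) -> B1->T, B1->T, B1->T, B1->F, B2->F, B3->F, B5->E, B4->F, B7->E, B6->F; covered: B1=T, B1=F, B2=F, B3=F, B4=F, B5=E, B6=F, B7=E
#6 (h=7, v=1) -> B1->T, B1->T, B1->T, B1->F, B2->F, B3->T, B5->E, B4->F, B7->E, B6->F; covered: B1=T, B1=F, B2=F, B3=T, B4=F, B5=E, B6=F, B7=E
#7 (h=8, v=3) -> B1->T, B1->T, B1->F, B2->F, B3->F, B5->E, B4->F, B7->E, B6->F; covered: B1=T, B1=F, B2=F, B3=F, B4=F, B5=E, B6=F, B7=E
#8 (h=5, v=6) -> B1->T, B1->T, B1->T, B1->T, B1->F, B2->F, B3->F, B5->E, B4->F, B7->E, B6->F; covered: B1=T, B1=F, B2=F, B3=F, B4=F, B5=E, B6=F, B7=E
#9 (h=1, v=1) -> B1->T, B1->T, B1->T, B1->T, B1->T, B1->T, B1->F, B2->T, B5->E, B4->F, B7->S, B6->T, B8->F; covered: B1=T, B1=F, B2=T, B4=F, B5=E, B6=T, B7=S, B8=F
together the pool reaches 16 outcomes: B1=T, B1=F, B2=T, B2=F, B3=T, B3=F, B4=T, B4=F, B5=S, B5=E, B6=T, B6=F, B7=S, B7=E, B8=T, B8=F
size 1 is not enough: best union over all size-1 subsets is 9/16
size 2 is not enough: best union over all size-2 subsets is 14/16
inputs {1, 3, 6} (size 3) cover everything; no size-3 subset with a lexicographically smaller index list covers all 16
Answer: 1, 3, 6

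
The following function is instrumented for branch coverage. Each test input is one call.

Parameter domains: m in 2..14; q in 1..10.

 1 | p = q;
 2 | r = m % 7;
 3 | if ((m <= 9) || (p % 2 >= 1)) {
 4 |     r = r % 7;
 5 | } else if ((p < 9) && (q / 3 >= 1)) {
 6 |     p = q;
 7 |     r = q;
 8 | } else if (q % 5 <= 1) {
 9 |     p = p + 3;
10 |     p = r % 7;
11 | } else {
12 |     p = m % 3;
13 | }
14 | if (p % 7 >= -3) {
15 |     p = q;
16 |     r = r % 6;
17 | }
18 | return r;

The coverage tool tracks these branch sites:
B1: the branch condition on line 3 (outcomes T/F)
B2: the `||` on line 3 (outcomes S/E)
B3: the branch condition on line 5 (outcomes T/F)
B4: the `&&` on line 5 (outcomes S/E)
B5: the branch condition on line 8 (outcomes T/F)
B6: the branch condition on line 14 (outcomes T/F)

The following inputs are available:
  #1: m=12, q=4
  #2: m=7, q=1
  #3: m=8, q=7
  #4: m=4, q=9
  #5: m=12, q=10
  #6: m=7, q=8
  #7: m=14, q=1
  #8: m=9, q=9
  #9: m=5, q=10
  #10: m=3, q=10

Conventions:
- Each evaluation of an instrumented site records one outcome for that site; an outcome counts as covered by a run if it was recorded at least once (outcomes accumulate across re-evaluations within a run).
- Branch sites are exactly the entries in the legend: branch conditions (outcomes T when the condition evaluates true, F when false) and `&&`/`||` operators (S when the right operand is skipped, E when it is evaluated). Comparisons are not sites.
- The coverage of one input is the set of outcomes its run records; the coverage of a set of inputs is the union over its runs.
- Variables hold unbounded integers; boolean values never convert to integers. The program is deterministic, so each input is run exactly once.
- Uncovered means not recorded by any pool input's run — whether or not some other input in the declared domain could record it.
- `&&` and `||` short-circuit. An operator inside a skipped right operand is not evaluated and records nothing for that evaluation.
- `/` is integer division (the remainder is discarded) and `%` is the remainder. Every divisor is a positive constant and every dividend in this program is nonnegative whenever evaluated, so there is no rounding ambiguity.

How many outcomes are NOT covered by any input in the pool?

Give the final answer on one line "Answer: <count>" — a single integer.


run #1 (m=12, q=4) records B1=F, B2=E, B3=T, B4=E, B6=T
run #2 (m=7, q=1) records B1=T, B2=S, B6=T
run #3 (m=8, q=7) records B1=T, B2=S, B6=T
run #4 (m=4, q=9) records B1=T, B2=S, B6=T
run #5 (m=12, q=10) records B1=F, B2=E, B3=F, B4=S, B5=T, B6=T
run #6 (m=7, q=8) records B1=T, B2=S, B6=T
run #7 (m=14, q=1) records B1=T, B2=E, B6=T
run #8 (m=9, q=9) records B1=T, B2=S, B6=T
run #9 (m=5, q=10) records B1=T, B2=S, B6=T
run #10 (m=3, q=10) records B1=T, B2=S, B6=T
union over the pool: B1=T, B1=F, B2=S, B2=E, B3=T, B3=F, B4=S, B4=E, B5=T, B6=T
uncovered (2 of 12): B5=F, B6=F
Answer: 2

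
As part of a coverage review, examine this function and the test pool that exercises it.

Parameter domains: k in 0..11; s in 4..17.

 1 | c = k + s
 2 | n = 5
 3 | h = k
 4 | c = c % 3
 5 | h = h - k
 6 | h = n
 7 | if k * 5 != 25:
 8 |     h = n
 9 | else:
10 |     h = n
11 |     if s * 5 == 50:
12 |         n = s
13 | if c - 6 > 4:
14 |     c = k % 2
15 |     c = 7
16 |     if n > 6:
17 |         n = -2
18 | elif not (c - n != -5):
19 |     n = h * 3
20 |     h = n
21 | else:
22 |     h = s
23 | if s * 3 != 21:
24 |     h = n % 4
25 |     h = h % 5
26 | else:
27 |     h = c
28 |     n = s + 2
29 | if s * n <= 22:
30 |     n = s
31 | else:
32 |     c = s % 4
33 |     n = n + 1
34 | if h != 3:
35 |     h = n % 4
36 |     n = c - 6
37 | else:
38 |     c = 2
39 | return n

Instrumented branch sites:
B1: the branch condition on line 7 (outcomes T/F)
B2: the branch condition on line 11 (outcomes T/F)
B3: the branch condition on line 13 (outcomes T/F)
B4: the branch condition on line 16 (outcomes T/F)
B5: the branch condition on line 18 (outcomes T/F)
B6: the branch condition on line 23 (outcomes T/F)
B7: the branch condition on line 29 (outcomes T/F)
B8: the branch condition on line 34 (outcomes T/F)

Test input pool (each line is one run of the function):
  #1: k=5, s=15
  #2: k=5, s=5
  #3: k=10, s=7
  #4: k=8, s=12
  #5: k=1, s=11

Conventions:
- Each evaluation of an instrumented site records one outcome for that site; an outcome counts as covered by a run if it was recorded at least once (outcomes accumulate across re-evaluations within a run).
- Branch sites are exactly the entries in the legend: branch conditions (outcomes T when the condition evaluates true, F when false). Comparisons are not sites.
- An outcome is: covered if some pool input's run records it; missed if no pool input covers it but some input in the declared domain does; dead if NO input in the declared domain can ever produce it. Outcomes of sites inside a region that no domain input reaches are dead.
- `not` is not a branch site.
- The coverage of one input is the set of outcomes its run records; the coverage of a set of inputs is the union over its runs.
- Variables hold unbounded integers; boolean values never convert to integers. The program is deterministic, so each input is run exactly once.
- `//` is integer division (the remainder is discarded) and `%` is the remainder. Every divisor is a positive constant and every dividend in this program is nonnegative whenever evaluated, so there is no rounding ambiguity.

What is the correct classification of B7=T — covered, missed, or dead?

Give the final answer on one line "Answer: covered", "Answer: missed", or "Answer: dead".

no pool input records B7=T
but domain input (k=0, s=4) does record it -> reachable, so missed

Answer: missed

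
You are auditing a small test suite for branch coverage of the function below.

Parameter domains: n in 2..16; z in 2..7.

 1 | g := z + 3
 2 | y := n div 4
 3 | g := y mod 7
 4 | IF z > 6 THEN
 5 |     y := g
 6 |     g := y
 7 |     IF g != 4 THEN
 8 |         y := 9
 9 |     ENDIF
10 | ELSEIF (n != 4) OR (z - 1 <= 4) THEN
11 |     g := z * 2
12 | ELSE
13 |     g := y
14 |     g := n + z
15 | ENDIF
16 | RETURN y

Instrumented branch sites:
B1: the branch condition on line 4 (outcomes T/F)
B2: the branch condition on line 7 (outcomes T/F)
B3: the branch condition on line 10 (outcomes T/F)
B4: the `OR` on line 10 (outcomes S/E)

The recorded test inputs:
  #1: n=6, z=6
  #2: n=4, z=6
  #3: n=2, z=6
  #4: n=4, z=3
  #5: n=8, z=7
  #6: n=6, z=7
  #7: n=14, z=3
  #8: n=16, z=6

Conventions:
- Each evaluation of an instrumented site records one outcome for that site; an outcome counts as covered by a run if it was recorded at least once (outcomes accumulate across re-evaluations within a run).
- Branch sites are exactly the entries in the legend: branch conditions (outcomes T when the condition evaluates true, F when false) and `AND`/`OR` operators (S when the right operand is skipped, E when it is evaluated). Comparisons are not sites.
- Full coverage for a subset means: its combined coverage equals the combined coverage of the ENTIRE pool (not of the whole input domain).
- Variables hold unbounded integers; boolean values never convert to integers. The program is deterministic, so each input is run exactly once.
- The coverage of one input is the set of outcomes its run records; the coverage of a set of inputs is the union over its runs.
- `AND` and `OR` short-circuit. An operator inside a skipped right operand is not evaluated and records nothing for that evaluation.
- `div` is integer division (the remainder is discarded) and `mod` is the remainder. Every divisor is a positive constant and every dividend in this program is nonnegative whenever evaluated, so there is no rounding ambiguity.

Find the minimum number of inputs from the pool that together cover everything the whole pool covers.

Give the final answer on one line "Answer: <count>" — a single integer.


input #1 (n=6, z=6): covers B1=F, B3=T, B4=S
input #2 (n=4, z=6): covers B1=F, B3=F, B4=E
input #3 (n=2, z=6): covers B1=F, B3=T, B4=S
input #4 (n=4, z=3): covers B1=F, B3=T, B4=E
input #5 (n=8, z=7): covers B1=T, B2=T
input #6 (n=6, z=7): covers B1=T, B2=T
input #7 (n=14, z=3): covers B1=F, B3=T, B4=S
input #8 (n=16, z=6): covers B1=F, B3=T, B4=S
the full pool covers 7 outcomes: B1=T, B1=F, B2=T, B3=T, B3=F, B4=S, B4=E
every size-1 subset falls short of the 7 outcomes (best: 3/7)
every size-2 subset falls short of the 7 outcomes (best: 5/7)
the canonical winner is {1, 2, 5}: size 3, full 7-outcome coverage, earliest index list among size-3 covers
Answer: 3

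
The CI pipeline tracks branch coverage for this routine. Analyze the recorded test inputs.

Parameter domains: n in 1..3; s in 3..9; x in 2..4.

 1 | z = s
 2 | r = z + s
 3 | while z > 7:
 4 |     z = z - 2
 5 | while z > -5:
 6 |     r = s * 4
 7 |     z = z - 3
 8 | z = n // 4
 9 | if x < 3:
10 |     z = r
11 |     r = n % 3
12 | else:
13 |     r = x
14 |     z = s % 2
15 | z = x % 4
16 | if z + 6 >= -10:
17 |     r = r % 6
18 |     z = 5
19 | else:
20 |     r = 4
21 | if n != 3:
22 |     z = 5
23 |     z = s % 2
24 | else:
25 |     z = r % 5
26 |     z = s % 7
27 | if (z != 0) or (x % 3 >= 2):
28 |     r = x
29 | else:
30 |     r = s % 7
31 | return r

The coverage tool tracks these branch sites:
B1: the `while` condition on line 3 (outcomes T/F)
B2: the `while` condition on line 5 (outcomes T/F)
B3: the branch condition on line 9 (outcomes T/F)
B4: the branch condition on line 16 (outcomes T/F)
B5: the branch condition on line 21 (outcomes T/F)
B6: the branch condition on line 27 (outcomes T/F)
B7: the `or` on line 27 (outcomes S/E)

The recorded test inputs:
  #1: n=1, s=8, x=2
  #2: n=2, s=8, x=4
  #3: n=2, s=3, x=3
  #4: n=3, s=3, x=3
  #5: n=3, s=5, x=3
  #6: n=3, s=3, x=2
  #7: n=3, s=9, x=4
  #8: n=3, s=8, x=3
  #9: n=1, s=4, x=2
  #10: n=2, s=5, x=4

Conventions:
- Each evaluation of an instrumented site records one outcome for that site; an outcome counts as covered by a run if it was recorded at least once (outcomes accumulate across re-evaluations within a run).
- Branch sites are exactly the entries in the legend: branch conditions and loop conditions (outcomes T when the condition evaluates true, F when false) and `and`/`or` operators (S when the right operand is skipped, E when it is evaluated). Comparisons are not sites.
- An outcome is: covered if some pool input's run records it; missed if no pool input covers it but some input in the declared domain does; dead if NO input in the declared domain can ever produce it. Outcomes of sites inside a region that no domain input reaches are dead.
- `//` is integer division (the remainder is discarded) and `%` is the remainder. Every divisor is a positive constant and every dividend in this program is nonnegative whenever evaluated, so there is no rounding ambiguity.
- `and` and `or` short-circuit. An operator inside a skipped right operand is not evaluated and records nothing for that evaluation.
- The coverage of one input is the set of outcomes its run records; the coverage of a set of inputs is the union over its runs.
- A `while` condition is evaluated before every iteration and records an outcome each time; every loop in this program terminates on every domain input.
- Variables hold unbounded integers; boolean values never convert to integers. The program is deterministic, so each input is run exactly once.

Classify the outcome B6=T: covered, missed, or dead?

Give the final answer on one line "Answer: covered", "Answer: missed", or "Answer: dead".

B6=T is recorded by pool input(s) 1, 3, 4, 5, 6, 7, 8, 9, 10 -> covered

Answer: covered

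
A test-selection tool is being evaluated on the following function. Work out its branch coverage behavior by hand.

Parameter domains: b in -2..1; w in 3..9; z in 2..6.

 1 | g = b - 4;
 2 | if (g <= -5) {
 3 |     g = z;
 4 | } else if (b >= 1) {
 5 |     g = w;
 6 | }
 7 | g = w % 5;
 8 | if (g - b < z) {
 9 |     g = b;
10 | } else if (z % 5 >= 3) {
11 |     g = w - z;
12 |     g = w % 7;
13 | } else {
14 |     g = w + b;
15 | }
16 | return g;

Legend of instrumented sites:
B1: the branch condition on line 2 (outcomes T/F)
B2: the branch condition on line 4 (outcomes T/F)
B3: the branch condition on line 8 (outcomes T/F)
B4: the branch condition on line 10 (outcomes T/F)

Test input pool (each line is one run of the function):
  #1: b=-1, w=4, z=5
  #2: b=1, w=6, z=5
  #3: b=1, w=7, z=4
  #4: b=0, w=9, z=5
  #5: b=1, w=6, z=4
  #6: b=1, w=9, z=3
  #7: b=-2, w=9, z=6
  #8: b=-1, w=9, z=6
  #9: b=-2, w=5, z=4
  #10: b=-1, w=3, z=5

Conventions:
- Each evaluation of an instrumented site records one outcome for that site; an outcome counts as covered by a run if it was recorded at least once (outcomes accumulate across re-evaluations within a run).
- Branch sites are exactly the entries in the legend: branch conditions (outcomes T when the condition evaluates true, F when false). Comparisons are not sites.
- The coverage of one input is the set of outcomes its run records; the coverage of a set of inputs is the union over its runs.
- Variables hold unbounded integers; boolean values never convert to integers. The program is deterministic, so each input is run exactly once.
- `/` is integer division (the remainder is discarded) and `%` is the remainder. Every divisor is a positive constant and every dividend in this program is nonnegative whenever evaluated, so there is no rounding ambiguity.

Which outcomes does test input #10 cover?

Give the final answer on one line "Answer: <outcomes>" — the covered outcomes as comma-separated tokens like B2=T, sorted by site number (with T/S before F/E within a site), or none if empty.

Tracing the run of input #10 (b=-1, w=3, z=5):
  B1->T, B3->T
distinct outcomes covered: B1=T, B3=T

Answer: B1=T, B3=T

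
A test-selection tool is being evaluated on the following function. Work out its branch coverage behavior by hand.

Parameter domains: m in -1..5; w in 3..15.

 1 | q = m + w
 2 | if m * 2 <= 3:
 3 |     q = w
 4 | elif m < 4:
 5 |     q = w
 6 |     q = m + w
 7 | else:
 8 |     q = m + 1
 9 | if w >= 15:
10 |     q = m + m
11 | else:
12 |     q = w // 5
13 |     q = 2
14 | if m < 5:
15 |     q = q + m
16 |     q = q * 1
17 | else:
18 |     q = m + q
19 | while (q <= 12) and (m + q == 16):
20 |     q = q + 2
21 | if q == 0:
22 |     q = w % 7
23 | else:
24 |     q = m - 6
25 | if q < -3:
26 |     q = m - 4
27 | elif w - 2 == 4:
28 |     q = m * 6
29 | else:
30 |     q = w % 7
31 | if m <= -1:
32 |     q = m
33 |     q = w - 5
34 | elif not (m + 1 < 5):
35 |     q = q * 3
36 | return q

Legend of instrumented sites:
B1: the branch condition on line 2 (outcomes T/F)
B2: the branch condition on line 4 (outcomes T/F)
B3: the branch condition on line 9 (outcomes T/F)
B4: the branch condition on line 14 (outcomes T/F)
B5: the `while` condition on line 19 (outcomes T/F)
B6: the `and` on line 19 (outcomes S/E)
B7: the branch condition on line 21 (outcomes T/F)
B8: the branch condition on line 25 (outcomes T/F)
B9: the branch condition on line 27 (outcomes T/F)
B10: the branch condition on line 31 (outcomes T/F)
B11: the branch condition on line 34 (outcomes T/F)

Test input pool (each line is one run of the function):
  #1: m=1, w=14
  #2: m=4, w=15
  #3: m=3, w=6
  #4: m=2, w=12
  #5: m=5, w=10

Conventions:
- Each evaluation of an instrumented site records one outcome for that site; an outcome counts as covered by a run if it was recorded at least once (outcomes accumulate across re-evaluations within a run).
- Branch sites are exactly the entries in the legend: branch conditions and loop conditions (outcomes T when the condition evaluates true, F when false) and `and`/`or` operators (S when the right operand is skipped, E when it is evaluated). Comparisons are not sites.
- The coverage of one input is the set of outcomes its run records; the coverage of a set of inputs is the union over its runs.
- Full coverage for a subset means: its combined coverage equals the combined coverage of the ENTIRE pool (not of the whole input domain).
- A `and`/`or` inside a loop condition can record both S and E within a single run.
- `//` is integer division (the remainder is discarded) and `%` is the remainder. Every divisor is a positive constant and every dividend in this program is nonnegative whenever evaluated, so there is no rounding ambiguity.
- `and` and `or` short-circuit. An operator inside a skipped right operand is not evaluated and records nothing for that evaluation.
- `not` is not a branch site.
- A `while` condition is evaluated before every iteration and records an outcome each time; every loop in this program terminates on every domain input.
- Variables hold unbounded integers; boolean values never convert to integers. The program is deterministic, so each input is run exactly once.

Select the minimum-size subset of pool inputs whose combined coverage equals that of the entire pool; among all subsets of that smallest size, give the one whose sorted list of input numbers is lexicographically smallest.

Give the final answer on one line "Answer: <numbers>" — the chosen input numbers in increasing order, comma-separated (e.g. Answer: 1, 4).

test 1 (m=1, w=14) fires B1->T, B3->F, B4->T, B6->E, B5->F, B7->F, B8->T, B10->F, B11->F; hits B1=T, B3=F, B4=T, B5=F, B6=E, B7=F, B8=T, B10=F, B11=F
test 2 (m=4, w=15) fires B1->F, B2->F, B3->T, B4->T, B6->E, B5->T, B6->S, B5->F, B7->F, B8->F, B9->F, B10->F, B11->T; hits B1=F, B2=F, B3=T, B4=T, B5=T, B5=F, B6=S, B6=E, B7=F, B8=F, B9=F, B10=F, B11=T
test 3 (m=3, w=6) fires B1->F, B2->T, B3->F, B4->T, B6->E, B5->F, B7->F, B8->F, B9->T, B10->F, B11->F; hits B1=F, B2=T, B3=F, B4=T, B5=F, B6=E, B7=F, B8=F, B9=T, B10=F, B11=F
test 4 (m=2, w=12) fires B1->F, B2->T, B3->F, B4->T, B6->E, B5->F, B7->F, B8->T, B10->F, B11->F; hits B1=F, B2=T, B3=F, B4=T, B5=F, B6=E, B7=F, B8=T, B10=F, B11=F
test 5 (m=5, w=10) fires B1->F, B2->F, B3->F, B4->F, B6->E, B5->F, B7->F, B8->F, B9->F, B10->F, B11->T; hits B1=F, B2=F, B3=F, B4=F, B5=F, B6=E, B7=F, B8=F, B9=F, B10=F, B11=T
the full pool covers 20 outcomes: B1=T, B1=F, B2=T, B2=F, B3=T, B3=F, B4=T, B4=F, B5=T, B5=F, B6=S, B6=E, B7=F, B8=T, B8=F, B9=T, B9=F, B10=F, B11=T, B11=F
no size-1 subset reaches all 20 outcomes (best union: 13/20)
no size-2 subset reaches all 20 outcomes (best union: 17/20)
no size-3 subset reaches all 20 outcomes (best union: 19/20)
the canonical winner is {1, 2, 3, 5}: size 4, full 20-outcome coverage, earliest index list among size-4 covers

Answer: 1, 2, 3, 5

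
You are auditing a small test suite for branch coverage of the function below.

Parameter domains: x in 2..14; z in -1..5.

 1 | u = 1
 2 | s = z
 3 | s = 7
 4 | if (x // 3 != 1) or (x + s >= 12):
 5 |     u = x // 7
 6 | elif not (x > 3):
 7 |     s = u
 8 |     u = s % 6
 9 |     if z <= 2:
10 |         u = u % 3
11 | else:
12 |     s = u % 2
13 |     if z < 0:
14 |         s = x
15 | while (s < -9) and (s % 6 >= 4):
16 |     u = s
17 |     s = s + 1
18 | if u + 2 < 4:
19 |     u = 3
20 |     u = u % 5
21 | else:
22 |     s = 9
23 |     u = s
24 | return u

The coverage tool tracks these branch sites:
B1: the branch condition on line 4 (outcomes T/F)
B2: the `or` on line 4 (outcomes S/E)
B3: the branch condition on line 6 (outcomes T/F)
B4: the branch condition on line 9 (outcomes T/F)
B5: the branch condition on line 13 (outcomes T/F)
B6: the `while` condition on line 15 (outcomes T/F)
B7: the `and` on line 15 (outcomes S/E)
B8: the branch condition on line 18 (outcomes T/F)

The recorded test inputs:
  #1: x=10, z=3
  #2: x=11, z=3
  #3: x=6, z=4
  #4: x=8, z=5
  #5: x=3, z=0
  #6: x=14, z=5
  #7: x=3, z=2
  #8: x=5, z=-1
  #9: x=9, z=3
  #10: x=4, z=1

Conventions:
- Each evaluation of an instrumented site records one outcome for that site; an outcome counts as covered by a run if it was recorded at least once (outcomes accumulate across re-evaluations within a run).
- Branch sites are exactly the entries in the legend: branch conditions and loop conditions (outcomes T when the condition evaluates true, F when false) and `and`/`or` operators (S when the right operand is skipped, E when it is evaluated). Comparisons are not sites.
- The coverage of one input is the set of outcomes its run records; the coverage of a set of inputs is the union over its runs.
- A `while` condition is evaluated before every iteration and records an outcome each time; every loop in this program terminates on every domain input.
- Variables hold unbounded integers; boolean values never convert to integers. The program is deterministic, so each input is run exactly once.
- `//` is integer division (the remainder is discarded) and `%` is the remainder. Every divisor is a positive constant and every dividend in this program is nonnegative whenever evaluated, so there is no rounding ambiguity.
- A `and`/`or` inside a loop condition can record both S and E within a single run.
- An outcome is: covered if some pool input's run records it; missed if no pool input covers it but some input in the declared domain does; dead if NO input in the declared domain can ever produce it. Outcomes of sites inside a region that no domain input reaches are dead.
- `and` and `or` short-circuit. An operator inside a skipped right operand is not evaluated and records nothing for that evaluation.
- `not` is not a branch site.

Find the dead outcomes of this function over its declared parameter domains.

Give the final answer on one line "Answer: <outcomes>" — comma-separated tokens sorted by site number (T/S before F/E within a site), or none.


exhaustive pass over the 91-input domain:
  B6=T: zero occurrences over every domain input -> dead
  B7=E: zero occurrences over every domain input -> dead
  reachable outcomes have witnesses, e.g. B1=T (e.g. x=2, z=-1), B1=F (e.g. x=3, z=-1), B2=S (e.g. x=2, z=-1), B2=E (e.g. x=3, z=-1)
Answer: B6=T, B7=E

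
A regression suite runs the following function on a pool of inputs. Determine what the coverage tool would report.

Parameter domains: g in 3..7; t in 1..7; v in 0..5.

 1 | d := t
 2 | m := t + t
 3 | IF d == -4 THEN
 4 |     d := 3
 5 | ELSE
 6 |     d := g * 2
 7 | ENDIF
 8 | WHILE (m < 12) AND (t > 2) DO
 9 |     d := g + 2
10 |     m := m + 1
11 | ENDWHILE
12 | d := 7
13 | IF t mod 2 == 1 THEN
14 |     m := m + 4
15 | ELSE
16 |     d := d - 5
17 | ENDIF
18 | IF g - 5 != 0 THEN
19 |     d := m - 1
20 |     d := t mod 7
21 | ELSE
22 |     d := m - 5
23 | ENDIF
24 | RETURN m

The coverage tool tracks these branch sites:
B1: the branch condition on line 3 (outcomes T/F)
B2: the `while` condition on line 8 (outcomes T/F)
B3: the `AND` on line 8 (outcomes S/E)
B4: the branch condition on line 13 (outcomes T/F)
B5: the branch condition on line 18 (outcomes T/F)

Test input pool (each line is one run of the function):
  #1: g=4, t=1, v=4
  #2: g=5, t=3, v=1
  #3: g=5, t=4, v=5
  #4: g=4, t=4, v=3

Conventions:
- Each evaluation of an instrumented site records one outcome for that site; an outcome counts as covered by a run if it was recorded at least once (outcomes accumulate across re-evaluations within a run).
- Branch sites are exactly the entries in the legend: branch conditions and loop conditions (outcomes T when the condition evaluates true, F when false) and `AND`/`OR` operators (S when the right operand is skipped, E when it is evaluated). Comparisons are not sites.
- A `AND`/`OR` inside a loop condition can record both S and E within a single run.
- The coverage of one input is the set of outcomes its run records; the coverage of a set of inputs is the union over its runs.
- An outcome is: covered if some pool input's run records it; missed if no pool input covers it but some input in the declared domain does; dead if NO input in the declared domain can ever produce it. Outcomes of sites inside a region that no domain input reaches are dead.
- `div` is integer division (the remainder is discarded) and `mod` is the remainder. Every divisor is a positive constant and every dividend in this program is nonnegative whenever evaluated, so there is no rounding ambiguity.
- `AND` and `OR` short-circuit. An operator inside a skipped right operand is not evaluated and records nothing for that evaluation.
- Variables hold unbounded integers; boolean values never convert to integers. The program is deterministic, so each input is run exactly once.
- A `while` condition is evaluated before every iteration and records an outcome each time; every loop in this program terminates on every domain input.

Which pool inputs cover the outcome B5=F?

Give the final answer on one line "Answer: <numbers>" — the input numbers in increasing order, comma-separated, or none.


input #1 (g=4, t=1, v=4): does not produce B5=F
input #2 (g=5, t=3, v=1): produces B5=F
input #3 (g=5, t=4, v=5): produces B5=F
input #4 (g=4, t=4, v=3): does not produce B5=F
Answer: 2, 3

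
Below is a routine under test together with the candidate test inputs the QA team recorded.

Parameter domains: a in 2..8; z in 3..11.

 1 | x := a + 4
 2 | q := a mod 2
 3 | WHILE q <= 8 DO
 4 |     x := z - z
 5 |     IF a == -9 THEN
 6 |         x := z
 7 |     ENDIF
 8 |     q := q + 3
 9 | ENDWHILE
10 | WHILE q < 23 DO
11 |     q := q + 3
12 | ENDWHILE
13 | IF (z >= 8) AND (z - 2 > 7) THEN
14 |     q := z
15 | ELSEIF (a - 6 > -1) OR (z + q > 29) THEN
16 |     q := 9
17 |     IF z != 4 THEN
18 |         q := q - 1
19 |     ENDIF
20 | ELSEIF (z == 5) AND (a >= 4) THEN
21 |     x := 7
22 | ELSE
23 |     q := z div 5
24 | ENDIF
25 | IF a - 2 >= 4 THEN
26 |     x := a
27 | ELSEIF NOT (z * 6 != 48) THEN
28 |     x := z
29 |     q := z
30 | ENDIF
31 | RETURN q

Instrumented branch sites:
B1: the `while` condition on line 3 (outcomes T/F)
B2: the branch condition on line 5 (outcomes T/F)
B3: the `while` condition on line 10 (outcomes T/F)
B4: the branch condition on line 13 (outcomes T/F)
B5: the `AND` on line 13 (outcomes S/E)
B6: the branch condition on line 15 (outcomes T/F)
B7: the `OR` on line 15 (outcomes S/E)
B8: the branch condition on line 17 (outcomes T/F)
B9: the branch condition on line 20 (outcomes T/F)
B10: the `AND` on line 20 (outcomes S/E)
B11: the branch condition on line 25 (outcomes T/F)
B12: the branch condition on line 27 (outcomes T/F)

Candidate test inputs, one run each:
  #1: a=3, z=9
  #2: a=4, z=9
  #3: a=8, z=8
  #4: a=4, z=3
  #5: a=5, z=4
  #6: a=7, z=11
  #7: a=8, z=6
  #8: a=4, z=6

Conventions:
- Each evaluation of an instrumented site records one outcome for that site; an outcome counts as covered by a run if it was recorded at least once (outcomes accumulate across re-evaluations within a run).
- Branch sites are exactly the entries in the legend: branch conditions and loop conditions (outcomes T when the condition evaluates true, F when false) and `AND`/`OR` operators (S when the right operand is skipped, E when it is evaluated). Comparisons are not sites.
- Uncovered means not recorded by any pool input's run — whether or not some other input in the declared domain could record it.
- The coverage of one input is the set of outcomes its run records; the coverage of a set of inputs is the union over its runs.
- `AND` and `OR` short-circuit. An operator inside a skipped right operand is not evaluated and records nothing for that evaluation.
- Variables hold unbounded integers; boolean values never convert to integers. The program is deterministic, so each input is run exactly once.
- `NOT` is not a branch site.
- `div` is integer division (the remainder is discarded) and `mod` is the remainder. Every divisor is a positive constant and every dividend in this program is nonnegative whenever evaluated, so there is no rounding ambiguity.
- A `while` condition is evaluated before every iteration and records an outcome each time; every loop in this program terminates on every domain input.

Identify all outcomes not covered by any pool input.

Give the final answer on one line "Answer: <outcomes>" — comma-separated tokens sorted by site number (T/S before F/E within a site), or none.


test 1 (a=3, z=9) fires B1->T, B2->F, B1->T, B2->F, B1->T, B2->F, B1->F, B3->T, B3->T, B3->T, B3->T, B3->T, B3->F, B5->E, ...; hits B1=T, B1=F, B2=F, B3=T, B3=F, B4=F, B5=E, B6=T, B7=E, B8=T, B11=F, B12=F
test 2 (a=4, z=9) fires B1->T, B2->F, B1->T, B2->F, B1->T, B2->F, B1->F, B3->T, B3->T, B3->T, B3->T, B3->T, B3->F, B5->E, ...; hits B1=T, B1=F, B2=F, B3=T, B3=F, B4=F, B5=E, B6=T, B7=E, B8=T, B11=F, B12=F
test 3 (a=8, z=8) fires B1->T, B2->F, B1->T, B2->F, B1->T, B2->F, B1->F, B3->T, B3->T, B3->T, B3->T, B3->T, B3->F, B5->E, ...; hits B1=T, B1=F, B2=F, B3=T, B3=F, B4=F, B5=E, B6=T, B7=S, B8=T, B11=T
test 4 (a=4, z=3) fires B1->T, B2->F, B1->T, B2->F, B1->T, B2->F, B1->F, B3->T, B3->T, B3->T, B3->T, B3->T, B3->F, B5->S, ...; hits B1=T, B1=F, B2=F, B3=T, B3=F, B4=F, B5=S, B6=F, B7=E, B9=F, B10=S, B11=F, B12=F
test 5 (a=5, z=4) fires B1->T, B2->F, B1->T, B2->F, B1->T, B2->F, B1->F, B3->T, B3->T, B3->T, B3->T, B3->T, B3->F, B5->S, ...; hits B1=T, B1=F, B2=F, B3=T, B3=F, B4=F, B5=S, B6=F, B7=E, B9=F, B10=S, B11=F, B12=F
test 6 (a=7, z=11) fires B1->T, B2->F, B1->T, B2->F, B1->T, B2->F, B1->F, B3->T, B3->T, B3->T, B3->T, B3->T, B3->F, B5->E, ...; hits B1=T, B1=F, B2=F, B3=T, B3=F, B4=T, B5=E, B11=T
test 7 (a=8, z=6) fires B1->T, B2->F, B1->T, B2->F, B1->T, B2->F, B1->F, B3->T, B3->T, B3->T, B3->T, B3->T, B3->F, B5->S, ...; hits B1=T, B1=F, B2=F, B3=T, B3=F, B4=F, B5=S, B6=T, B7=S, B8=T, B11=T
test 8 (a=4, z=6) fires B1->T, B2->F, B1->T, B2->F, B1->T, B2->F, B1->F, B3->T, B3->T, B3->T, B3->T, B3->T, B3->F, B5->S, ...; hits B1=T, B1=F, B2=F, B3=T, B3=F, B4=F, B5=S, B6=T, B7=E, B8=T, B11=F, B12=F
union over the pool: B1=T, B1=F, B2=F, B3=T, B3=F, B4=T, B4=F, B5=S, B5=E, B6=T, B6=F, B7=S, B7=E, B8=T, B9=F, B10=S, B11=T, B11=F, B12=F
uncovered (5 of 24): B2=T, B8=F, B9=T, B10=E, B12=T
Answer: B2=T, B8=F, B9=T, B10=E, B12=T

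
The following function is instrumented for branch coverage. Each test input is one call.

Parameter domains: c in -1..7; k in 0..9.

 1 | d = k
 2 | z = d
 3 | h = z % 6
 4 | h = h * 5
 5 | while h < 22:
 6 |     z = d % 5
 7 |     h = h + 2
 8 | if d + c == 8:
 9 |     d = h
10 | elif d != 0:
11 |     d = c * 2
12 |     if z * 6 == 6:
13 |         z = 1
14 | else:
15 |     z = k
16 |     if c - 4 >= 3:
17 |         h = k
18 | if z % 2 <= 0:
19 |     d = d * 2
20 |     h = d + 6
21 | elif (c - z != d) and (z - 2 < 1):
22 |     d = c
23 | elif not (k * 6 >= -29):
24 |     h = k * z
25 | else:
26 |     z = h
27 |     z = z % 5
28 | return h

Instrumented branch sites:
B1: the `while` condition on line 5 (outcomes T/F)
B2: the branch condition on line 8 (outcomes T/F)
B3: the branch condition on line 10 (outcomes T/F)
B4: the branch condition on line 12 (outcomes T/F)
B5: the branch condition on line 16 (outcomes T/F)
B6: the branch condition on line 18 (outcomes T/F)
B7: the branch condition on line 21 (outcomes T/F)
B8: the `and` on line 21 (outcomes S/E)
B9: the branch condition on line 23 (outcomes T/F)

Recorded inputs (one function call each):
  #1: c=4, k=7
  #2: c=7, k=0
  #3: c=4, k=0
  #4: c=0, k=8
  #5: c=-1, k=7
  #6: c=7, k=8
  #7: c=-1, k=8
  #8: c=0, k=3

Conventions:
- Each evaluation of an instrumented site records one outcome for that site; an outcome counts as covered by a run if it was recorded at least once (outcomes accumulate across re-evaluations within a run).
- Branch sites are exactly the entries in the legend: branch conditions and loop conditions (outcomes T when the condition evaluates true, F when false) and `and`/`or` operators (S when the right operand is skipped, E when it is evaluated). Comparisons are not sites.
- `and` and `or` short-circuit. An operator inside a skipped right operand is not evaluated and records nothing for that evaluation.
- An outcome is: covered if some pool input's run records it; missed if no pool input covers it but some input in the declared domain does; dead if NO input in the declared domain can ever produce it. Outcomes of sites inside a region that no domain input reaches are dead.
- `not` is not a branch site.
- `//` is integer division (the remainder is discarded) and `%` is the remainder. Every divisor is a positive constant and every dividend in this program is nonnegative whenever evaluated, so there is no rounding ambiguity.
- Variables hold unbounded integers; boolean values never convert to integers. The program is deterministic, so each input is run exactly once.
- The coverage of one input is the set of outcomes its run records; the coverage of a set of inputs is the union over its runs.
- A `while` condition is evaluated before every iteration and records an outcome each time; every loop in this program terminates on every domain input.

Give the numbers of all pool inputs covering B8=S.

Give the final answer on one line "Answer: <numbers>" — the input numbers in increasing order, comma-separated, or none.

input #1 (c=4, k=7): does not record B8=S
input #2 (c=7, k=0): does not record B8=S
input #3 (c=4, k=0): does not record B8=S
input #4 (c=0, k=8): does not record B8=S
input #5 (c=-1, k=7): does not record B8=S
input #6 (c=7, k=8): does not record B8=S
input #7 (c=-1, k=8): does not record B8=S
input #8 (c=0, k=3): does not record B8=S

Answer: none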